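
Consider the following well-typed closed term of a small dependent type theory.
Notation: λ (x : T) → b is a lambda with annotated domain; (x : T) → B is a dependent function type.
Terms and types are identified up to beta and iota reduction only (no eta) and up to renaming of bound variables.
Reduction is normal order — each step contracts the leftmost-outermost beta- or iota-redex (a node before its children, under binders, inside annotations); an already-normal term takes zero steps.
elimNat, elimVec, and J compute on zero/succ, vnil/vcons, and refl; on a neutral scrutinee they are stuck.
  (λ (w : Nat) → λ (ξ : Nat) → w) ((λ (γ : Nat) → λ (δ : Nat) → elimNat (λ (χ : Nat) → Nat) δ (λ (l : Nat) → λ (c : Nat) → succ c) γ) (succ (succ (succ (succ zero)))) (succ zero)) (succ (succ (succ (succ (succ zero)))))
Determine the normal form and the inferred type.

normal form:
  succ (succ (succ (succ (succ zero))))
the term's type:
  Nat


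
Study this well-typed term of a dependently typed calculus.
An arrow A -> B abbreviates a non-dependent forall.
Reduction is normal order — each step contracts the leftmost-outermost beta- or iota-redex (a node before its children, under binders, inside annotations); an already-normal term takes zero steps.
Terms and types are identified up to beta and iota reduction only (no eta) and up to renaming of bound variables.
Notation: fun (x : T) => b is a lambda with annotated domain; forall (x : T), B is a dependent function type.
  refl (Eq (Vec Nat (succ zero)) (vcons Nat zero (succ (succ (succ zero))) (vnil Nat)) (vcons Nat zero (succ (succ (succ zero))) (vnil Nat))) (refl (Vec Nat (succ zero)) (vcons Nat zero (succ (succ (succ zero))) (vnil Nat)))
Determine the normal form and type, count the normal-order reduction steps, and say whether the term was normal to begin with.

normal form:
  refl (Eq (Vec Nat (succ zero)) (vcons Nat zero (succ (succ (succ zero))) (vnil Nat)) (vcons Nat zero (succ (succ (succ zero))) (vnil Nat))) (refl (Vec Nat (succ zero)) (vcons Nat zero (succ (succ (succ zero))) (vnil Nat)))
inferred type:
  Eq (Eq (Vec Nat (succ zero)) (vcons Nat zero (succ (succ (succ zero))) (vnil Nat)) (vcons Nat zero (succ (succ (succ zero))) (vnil Nat))) (refl (Vec Nat (succ zero)) (vcons Nat zero (succ (succ (succ zero))) (vnil Nat))) (refl (Vec Nat (succ zero)) (vcons Nat zero (succ (succ (succ zero))) (vnil Nat)))
normal-order step count: 0
already normal: yes


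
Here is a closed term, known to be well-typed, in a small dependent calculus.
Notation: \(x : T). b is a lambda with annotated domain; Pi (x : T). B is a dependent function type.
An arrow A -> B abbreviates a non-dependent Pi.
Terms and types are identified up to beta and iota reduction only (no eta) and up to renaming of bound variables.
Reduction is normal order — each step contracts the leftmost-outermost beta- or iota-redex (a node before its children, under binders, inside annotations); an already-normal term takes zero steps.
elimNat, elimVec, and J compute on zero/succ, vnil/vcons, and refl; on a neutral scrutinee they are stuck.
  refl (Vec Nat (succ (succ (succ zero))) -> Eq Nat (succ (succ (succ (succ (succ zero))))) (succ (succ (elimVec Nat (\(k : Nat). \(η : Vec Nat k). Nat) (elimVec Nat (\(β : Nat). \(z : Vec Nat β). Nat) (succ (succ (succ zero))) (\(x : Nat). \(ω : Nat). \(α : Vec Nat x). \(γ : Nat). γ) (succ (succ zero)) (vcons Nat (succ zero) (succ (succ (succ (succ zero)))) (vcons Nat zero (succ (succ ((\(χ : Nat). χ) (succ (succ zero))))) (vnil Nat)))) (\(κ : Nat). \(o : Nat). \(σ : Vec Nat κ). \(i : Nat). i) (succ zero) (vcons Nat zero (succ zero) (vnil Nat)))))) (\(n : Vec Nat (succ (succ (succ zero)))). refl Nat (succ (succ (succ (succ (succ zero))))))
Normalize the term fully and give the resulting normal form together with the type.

normal form:
  refl (Vec Nat (succ (succ (succ zero))) -> Eq Nat (succ (succ (succ (succ (succ zero))))) (succ (succ (succ (succ (succ zero)))))) (\(k : Vec Nat (succ (succ (succ zero)))). refl Nat (succ (succ (succ (succ (succ zero))))))
type:
  Eq (Vec Nat (succ (succ (succ zero))) -> Eq Nat (succ (succ (succ (succ (succ zero))))) (succ (succ (succ (succ (succ zero)))))) (\(k : Vec Nat (succ (succ (succ zero)))). refl Nat (succ (succ (succ (succ (succ zero)))))) (\(η : Vec Nat (succ (succ (succ zero)))). refl Nat (succ (succ (succ (succ (succ zero))))))
observation: contracting an elimVec iota-redex first, the term normalizes in 17 steps.


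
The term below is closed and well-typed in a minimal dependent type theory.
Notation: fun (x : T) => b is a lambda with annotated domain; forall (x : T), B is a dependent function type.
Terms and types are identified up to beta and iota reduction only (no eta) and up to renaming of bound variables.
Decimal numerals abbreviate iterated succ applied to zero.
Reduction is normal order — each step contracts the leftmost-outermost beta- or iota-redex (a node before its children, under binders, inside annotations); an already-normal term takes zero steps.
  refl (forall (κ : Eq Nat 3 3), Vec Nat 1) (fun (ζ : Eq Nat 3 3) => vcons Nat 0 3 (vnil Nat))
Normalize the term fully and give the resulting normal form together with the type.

resulting normal form:
  refl (forall (κ : Eq Nat 3 3), Vec Nat 1) (fun (ζ : Eq Nat 3 3) => vcons Nat 0 3 (vnil Nat))
type:
  Eq (forall (κ : Eq Nat 3 3), Vec Nat 1) (fun (ζ : Eq Nat 3 3) => vcons Nat 0 3 (vnil Nat)) (fun (γ : Eq Nat 3 3) => vcons Nat 0 3 (vnil Nat))


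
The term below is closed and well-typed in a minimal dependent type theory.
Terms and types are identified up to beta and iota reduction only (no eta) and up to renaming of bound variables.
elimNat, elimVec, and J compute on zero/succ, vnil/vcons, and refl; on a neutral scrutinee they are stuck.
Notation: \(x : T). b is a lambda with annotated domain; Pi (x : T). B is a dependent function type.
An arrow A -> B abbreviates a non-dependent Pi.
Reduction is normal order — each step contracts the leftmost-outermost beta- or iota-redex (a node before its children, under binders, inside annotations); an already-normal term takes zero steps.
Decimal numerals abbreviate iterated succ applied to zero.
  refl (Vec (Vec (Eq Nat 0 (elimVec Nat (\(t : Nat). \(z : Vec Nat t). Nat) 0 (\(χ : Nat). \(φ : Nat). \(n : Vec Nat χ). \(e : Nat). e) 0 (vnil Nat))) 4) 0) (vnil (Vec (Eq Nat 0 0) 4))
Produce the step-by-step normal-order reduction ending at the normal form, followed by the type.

normal-order reduction sequence:
  refl (Vec (Vec (Eq Nat 0 (elimVec Nat (\(t : Nat). \(z : Vec Nat t). Nat) 0 (\(χ : Nat). \(φ : Nat). \(n : Vec Nat χ). \(e : Nat). e) 0 (vnil Nat))) 4) 0) (vnil (Vec (Eq Nat 0 0) 4))
  ~> refl (Vec (Vec (Eq Nat 0 0) 4) 0) (vnil (Vec (Eq Nat 0 0) 4))
type:
  Eq (Vec (Vec (Eq Nat 0 0) 4) 0) (vnil (Vec (Eq Nat 0 0) 4)) (vnil (Vec (Eq Nat 0 0) 4))


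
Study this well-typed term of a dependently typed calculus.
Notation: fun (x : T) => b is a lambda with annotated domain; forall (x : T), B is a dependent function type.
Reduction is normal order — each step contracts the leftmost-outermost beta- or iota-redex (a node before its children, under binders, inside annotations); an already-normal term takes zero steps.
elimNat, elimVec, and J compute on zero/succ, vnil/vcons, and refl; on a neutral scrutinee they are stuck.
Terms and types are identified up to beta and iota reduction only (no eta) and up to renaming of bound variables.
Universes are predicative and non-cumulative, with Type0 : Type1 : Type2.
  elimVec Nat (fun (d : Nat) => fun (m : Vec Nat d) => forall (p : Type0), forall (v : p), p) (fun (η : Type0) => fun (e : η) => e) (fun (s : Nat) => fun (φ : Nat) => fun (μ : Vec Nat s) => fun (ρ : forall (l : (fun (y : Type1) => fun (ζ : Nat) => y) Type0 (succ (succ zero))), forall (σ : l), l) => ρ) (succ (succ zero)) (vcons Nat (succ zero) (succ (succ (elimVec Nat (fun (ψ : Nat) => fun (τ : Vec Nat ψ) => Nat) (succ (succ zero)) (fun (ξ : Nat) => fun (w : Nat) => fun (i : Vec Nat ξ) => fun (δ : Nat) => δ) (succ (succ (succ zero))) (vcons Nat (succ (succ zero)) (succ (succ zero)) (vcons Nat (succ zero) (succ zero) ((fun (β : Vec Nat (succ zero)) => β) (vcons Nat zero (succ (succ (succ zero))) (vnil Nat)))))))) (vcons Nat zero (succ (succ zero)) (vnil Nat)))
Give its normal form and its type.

reduced normal form:
  fun (d : Type0) => fun (m : d) => m
type:
  forall (d : Type0), forall (m : d), d
observation: reduction starts at an elimVec iota-redex, and 11 normal-order steps reach the normal form.


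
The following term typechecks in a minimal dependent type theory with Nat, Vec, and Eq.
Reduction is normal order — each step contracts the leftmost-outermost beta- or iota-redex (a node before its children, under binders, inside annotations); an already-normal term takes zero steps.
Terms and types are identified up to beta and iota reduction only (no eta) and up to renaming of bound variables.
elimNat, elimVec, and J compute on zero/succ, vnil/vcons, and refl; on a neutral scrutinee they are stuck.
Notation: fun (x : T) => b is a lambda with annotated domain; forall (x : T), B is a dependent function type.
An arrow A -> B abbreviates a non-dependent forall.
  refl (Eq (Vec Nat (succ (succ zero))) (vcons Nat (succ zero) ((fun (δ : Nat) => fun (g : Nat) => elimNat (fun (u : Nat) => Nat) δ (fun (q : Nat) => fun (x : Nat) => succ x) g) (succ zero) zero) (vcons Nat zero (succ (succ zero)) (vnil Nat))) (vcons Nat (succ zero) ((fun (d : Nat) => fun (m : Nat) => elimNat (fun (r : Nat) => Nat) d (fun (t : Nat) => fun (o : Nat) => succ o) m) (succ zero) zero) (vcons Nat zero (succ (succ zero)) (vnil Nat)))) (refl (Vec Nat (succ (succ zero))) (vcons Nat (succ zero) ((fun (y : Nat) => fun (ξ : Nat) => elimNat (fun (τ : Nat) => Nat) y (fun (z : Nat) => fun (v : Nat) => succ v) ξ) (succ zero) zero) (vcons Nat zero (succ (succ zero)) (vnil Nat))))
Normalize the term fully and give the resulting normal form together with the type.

normal form:
  refl (Eq (Vec Nat (succ (succ zero))) (vcons Nat (succ zero) (succ zero) (vcons Nat zero (succ (succ zero)) (vnil Nat))) (vcons Nat (succ zero) (succ zero) (vcons Nat zero (succ (succ zero)) (vnil Nat)))) (refl (Vec Nat (succ (succ zero))) (vcons Nat (succ zero) (succ zero) (vcons Nat zero (succ (succ zero)) (vnil Nat))))
type:
  Eq (Eq (Vec Nat (succ (succ zero))) (vcons Nat (succ zero) (succ zero) (vcons Nat zero (succ (succ zero)) (vnil Nat))) (vcons Nat (succ zero) (succ zero) (vcons Nat zero (succ (succ zero)) (vnil Nat)))) (refl (Vec Nat (succ (succ zero))) (vcons Nat (succ zero) (succ zero) (vcons Nat zero (succ (succ zero)) (vnil Nat)))) (refl (Vec Nat (succ (succ zero))) (vcons Nat (succ zero) (succ zero) (vcons Nat zero (succ (succ zero)) (vnil Nat))))
observation: contracting a beta-redex first, the term normalizes in 9 steps.


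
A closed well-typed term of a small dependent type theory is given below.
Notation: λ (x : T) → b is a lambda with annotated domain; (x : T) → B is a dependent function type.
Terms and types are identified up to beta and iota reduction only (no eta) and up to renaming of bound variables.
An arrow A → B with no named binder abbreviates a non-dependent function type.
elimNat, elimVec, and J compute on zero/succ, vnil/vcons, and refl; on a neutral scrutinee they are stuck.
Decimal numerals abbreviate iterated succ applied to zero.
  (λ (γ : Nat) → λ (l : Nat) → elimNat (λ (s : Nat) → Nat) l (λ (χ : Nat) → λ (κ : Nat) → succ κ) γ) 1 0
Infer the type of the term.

inferred type:
  Nat


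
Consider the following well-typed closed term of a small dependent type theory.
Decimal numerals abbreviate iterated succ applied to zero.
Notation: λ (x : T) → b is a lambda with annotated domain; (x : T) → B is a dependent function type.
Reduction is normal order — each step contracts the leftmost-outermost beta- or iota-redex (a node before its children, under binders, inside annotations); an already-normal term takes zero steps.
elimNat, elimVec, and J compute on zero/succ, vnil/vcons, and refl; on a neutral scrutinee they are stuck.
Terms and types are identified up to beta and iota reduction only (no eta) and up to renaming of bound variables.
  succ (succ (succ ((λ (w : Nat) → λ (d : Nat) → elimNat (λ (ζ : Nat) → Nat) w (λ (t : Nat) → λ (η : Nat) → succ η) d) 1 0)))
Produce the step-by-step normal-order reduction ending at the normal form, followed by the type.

normal-order reduction sequence:
  succ (succ (succ ((λ (w : Nat) → λ (d : Nat) → elimNat (λ (ζ : Nat) → Nat) w (λ (t : Nat) → λ (η : Nat) → succ η) d) 1 0)))
  ~> succ (succ (succ ((λ (w : Nat) → elimNat (λ (d : Nat) → Nat) 1 (λ (ζ : Nat) → λ (t : Nat) → succ t) w) 0)))
  ~> succ (succ (succ (elimNat (λ (w : Nat) → Nat) 1 (λ (d : Nat) → λ (ζ : Nat) → succ ζ) 0)))
  ~> 4
inferred type:
  Nat


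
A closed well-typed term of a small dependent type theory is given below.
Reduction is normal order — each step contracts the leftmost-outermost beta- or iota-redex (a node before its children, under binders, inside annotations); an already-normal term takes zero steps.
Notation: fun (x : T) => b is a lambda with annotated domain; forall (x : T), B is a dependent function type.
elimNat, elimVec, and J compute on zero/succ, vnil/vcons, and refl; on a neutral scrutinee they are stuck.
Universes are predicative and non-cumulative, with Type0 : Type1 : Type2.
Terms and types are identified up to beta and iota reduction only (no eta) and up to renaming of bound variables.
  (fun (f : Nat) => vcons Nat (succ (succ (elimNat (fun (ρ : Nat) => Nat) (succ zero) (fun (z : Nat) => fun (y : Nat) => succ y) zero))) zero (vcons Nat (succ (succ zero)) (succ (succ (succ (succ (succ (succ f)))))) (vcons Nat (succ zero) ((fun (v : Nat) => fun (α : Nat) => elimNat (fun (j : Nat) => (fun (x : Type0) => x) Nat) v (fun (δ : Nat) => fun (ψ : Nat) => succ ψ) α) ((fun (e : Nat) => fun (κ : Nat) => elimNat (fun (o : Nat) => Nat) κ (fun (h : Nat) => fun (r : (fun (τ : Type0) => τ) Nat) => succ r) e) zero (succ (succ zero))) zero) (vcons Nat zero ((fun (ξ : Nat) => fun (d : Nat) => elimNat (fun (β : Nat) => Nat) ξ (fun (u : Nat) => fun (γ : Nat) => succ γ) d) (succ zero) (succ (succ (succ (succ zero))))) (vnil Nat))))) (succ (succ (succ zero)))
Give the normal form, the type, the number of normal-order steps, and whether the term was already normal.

reduced normal form:
  vcons Nat (succ (succ (succ zero))) zero (vcons Nat (succ (succ zero)) (succ (succ (succ (succ (succ (succ (succ (succ (succ zero))))))))) (vcons Nat (succ zero) (succ (succ zero)) (vcons Nat zero (succ (succ (succ (succ (succ zero))))) (vnil Nat))))
the term's type:
  Vec Nat (succ (succ (succ (succ zero))))
normal-order step count: 23
term was already normal: no
first redex: a beta-redex


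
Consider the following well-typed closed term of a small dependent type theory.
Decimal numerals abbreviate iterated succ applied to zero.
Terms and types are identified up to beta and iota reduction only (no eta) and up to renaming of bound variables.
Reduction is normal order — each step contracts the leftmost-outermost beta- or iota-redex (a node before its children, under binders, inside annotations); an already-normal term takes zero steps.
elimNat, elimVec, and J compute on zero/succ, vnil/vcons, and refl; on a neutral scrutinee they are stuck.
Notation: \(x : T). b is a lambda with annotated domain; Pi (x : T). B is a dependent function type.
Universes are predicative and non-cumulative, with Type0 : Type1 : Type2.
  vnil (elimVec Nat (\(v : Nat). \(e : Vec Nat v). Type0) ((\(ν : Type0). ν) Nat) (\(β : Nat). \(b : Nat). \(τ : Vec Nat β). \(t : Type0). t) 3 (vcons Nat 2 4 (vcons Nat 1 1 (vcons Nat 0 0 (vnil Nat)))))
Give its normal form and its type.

resulting normal form:
  vnil Nat
type:
  Vec Nat 0


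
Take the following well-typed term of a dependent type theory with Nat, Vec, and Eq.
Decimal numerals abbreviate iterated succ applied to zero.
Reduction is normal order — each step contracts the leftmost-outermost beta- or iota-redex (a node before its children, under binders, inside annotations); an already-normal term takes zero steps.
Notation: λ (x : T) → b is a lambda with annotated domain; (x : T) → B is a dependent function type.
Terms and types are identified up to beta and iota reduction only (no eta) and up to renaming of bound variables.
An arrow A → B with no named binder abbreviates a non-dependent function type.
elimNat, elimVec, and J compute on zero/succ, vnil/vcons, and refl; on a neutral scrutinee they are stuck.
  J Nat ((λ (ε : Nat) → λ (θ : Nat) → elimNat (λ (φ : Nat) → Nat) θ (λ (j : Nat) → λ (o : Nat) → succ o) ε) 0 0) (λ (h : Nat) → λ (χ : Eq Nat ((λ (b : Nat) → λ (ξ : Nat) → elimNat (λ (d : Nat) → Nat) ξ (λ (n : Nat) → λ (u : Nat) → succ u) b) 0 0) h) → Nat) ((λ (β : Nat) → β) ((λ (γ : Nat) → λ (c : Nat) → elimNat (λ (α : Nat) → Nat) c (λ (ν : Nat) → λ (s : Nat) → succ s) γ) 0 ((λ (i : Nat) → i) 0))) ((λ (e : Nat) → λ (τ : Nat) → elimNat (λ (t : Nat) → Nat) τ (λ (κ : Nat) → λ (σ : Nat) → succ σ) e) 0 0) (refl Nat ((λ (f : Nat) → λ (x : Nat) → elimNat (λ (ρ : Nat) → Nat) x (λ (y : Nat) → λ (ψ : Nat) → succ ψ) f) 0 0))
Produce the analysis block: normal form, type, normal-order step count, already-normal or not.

reduced normal form:
  0
the term's type:
  Nat
normal-order step count: 6
term was already normal: no
first contracted redex: a J iota-redex


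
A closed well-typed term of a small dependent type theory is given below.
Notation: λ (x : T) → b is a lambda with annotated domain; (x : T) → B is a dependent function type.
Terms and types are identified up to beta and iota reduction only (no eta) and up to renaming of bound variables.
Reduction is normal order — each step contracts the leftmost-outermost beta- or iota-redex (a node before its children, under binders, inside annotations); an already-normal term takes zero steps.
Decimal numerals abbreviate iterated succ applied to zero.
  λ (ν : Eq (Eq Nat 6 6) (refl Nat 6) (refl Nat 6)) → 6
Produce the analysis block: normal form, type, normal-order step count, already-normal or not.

normal form:
  λ (ν : Eq (Eq Nat 6 6) (refl Nat 6) (refl Nat 6)) → 6
inferred type:
  (ν : Eq (Eq Nat 6 6) (refl Nat 6) (refl Nat 6)) → Nat
normal-order step count: 0
started in normal form: yes


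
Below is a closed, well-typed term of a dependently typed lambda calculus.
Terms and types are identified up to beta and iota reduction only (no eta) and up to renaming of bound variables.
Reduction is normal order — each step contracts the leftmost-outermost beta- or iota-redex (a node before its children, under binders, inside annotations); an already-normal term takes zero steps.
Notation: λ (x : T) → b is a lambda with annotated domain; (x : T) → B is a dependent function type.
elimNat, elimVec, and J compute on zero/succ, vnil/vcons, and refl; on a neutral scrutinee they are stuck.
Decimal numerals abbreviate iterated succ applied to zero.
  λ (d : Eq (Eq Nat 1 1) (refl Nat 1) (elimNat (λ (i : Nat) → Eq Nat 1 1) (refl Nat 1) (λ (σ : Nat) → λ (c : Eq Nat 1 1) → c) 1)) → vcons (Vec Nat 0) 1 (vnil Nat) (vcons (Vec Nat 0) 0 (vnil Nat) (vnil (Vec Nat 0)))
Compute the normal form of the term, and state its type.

resulting normal form:
  λ (d : Eq (Eq Nat 1 1) (refl Nat 1) (refl Nat 1)) → vcons (Vec Nat 0) 1 (vnil Nat) (vcons (Vec Nat 0) 0 (vnil Nat) (vnil (Vec Nat 0)))
inferred type:
  (d : Eq (Eq Nat 1 1) (refl Nat 1) (refl Nat 1)) → Vec (Vec Nat 0) 2


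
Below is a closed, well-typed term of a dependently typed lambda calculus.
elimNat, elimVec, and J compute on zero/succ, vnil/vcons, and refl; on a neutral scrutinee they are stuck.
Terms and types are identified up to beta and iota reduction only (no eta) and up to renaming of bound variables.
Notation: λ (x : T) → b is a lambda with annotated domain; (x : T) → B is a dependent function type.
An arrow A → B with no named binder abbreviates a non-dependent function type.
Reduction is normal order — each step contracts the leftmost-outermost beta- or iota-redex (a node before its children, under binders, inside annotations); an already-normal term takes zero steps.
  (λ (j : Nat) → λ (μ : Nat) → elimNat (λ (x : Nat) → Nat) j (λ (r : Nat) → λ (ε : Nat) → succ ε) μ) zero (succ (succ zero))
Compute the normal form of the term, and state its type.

resulting normal form:
  succ (succ zero)
type:
  Nat


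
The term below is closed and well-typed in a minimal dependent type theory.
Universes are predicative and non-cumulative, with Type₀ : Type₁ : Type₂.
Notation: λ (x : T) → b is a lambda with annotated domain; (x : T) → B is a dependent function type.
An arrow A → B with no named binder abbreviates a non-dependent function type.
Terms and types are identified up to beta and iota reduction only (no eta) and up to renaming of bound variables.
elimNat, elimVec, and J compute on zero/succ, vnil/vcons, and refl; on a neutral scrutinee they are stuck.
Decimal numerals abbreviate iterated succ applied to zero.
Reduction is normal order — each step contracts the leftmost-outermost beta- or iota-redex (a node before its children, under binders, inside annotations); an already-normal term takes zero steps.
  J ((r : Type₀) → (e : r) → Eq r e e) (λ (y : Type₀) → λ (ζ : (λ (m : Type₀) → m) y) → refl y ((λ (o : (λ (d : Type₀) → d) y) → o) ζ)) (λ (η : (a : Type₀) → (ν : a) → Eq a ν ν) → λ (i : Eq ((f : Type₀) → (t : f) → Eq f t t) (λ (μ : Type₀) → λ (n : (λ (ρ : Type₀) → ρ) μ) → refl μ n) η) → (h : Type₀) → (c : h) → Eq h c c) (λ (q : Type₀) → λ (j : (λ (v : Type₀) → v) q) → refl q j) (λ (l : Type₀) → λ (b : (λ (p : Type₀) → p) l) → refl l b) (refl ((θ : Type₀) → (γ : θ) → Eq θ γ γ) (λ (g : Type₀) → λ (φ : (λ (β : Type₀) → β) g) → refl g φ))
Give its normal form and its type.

reduced normal form:
  λ (r : Type₀) → λ (e : r) → refl r e
type:
  (r : Type₀) → (e : r) → Eq r e e


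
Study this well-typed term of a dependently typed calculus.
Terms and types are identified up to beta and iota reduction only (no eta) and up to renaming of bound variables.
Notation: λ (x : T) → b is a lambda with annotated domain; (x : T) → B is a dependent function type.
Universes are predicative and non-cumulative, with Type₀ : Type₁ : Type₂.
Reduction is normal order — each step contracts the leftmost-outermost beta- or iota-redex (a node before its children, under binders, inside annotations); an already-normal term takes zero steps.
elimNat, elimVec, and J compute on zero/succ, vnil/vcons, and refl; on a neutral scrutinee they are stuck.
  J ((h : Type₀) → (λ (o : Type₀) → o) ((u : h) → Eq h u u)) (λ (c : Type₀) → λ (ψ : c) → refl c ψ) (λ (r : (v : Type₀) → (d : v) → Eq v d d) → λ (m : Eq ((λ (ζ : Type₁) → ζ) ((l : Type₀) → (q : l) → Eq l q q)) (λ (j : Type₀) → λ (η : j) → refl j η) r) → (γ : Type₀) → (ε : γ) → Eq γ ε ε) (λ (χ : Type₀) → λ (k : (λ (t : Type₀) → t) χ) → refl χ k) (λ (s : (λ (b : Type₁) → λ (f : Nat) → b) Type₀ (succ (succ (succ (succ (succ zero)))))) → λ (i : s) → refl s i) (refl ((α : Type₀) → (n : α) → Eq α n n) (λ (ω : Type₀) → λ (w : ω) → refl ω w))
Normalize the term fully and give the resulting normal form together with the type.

reduced normal form:
  λ (h : Type₀) → λ (o : h) → refl h o
the term's type:
  (h : Type₀) → (o : h) → Eq h o o
observation: 2 normal-order steps separate the term from its normal form.


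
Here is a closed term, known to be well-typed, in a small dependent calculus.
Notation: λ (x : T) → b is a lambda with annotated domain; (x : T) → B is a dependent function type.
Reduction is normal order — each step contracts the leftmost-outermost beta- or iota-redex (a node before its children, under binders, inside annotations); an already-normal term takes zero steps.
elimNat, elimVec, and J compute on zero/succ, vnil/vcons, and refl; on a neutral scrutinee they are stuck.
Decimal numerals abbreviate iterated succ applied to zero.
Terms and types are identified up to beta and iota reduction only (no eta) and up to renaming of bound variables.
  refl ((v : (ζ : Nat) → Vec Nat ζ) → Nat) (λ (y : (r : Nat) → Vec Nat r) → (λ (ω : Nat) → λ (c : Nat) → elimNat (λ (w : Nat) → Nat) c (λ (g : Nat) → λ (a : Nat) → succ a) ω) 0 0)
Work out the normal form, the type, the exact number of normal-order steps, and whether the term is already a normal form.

resulting normal form:
  refl ((v : (ζ : Nat) → Vec Nat ζ) → Nat) (λ (y : (r : Nat) → Vec Nat r) → 0)
the term's type:
  Eq ((v : (ζ : Nat) → Vec Nat ζ) → Nat) (λ (y : (r : Nat) → Vec Nat r) → 0) (λ (ω : (c : Nat) → Vec Nat c) → 0)
normal-order step count: 3
term was already normal: no
first redex: a beta-redex


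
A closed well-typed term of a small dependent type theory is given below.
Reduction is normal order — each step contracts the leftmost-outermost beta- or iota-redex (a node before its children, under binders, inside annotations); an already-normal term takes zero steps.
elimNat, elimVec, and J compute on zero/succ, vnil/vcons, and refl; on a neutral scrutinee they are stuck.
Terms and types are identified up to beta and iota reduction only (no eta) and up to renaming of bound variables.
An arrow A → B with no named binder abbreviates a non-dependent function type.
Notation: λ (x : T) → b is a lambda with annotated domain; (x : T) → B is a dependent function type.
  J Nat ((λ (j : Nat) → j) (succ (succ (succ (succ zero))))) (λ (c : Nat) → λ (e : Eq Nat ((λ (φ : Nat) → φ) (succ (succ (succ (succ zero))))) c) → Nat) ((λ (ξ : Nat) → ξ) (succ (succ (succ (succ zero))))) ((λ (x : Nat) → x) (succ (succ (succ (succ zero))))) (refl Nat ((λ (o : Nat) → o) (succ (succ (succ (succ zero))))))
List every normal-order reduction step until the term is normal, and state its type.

reduction (normal order):
  J Nat ((λ (j : Nat) → j) (succ (succ (succ (succ zero))))) (λ (c : Nat) → λ (e : Eq Nat ((λ (φ : Nat) → φ) (succ (succ (succ (succ zero))))) c) → Nat) ((λ (ξ : Nat) → ξ) (succ (succ (succ (succ zero))))) ((λ (x : Nat) → x) (succ (succ (succ (succ zero))))) (refl Nat ((λ (o : Nat) → o) (succ (succ (succ (succ zero))))))
  ~> (λ (j : Nat) → j) (succ (succ (succ (succ zero))))
  ~> succ (succ (succ (succ zero)))
the term's type:
  Nat


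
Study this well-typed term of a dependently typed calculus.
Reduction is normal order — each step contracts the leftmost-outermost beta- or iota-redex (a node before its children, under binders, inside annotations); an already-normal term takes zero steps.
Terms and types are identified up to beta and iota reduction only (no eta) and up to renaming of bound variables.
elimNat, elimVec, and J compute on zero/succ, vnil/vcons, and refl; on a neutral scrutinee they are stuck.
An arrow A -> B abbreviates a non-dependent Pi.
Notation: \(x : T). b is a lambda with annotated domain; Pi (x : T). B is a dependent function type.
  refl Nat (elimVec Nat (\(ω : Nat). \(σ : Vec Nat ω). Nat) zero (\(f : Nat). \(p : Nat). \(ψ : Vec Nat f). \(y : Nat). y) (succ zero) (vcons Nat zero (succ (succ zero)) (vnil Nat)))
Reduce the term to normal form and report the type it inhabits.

normal form:
  refl Nat zero
inferred type:
  Eq Nat zero zero
observation: the first redex contracted is an elimVec iota-redex; the normal form is reached in 6 normal-order steps.


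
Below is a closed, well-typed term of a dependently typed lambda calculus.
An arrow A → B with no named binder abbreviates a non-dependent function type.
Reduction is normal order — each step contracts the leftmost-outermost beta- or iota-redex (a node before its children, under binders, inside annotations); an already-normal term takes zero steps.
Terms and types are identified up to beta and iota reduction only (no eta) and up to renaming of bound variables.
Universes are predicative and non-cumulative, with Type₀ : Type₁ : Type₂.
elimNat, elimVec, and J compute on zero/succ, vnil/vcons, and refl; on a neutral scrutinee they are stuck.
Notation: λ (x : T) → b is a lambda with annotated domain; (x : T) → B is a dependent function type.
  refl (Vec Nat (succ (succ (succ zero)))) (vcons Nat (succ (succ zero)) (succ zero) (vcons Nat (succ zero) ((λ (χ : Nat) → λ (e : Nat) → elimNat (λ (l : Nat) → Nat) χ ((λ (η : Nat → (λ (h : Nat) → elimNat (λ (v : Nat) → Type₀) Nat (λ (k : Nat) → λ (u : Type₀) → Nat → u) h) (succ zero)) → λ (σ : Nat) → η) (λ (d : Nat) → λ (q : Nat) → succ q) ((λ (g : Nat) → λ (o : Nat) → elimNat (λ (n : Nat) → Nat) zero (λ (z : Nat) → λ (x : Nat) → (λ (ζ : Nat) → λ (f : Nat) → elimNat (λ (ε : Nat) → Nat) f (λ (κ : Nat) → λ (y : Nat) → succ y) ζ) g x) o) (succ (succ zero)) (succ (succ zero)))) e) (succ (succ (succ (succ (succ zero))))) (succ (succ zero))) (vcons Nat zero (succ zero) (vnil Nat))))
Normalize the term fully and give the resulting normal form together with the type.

normal form:
  refl (Vec Nat (succ (succ (succ zero)))) (vcons Nat (succ (succ zero)) (succ zero) (vcons Nat (succ zero) (succ (succ (succ (succ (succ (succ (succ zero))))))) (vcons Nat zero (succ zero) (vnil Nat))))
the term's type:
  Eq (Vec Nat (succ (succ (succ zero)))) (vcons Nat (succ (succ zero)) (succ zero) (vcons Nat (succ zero) (succ (succ (succ (succ (succ (succ (succ zero))))))) (vcons Nat zero (succ zero) (vnil Nat)))) (vcons Nat (succ (succ zero)) (succ zero) (vcons Nat (succ zero) (succ (succ (succ (succ (succ (succ (succ zero))))))) (vcons Nat zero (succ zero) (vnil Nat))))


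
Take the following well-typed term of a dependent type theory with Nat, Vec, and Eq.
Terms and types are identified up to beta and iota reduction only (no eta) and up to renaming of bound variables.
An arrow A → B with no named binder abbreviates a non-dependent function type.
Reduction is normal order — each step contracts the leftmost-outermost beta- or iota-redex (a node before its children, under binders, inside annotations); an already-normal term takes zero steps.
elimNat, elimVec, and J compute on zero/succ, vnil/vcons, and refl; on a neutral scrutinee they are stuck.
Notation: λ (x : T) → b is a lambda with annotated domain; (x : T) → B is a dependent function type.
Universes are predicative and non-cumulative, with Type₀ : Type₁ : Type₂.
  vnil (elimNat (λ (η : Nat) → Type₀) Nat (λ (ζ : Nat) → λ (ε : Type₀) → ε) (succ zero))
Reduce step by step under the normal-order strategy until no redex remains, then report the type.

normal-order reduction sequence:
  vnil (elimNat (λ (η : Nat) → Type₀) Nat (λ (ζ : Nat) → λ (ε : Type₀) → ε) (succ zero))
  ~> vnil ((λ (η : Nat) → λ (ζ : Type₀) → ζ) zero (elimNat (λ (ε : Nat) → Type₀) Nat (λ (ρ : Nat) → λ (e : Type₀) → e) zero))
  ~> vnil ((λ (η : Type₀) → η) (elimNat (λ (ζ : Nat) → Type₀) Nat (λ (ε : Nat) → λ (ρ : Type₀) → ρ) zero))
  ~> vnil (elimNat (λ (η : Nat) → Type₀) Nat (λ (ζ : Nat) → λ (ε : Type₀) → ε) zero)
  ~> vnil Nat
type:
  Vec Nat zero


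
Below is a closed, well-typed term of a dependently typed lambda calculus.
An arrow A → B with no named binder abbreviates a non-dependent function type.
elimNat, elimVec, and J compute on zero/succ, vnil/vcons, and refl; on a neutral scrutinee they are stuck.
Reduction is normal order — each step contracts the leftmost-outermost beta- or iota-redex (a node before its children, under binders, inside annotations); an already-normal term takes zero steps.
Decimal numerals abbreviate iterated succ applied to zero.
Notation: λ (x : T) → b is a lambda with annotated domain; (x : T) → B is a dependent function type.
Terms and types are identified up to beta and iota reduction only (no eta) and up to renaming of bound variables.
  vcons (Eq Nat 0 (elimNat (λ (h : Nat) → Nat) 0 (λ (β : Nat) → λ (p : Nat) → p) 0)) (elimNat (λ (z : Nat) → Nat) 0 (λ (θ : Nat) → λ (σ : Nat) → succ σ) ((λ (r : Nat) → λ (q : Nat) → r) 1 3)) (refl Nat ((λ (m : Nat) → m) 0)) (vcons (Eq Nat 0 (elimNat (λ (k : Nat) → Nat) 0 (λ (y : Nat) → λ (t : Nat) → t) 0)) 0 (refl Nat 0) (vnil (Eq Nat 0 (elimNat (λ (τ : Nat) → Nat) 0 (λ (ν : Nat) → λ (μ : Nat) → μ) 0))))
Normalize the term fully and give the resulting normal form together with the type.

resulting normal form:
  vcons (Eq Nat 0 0) 1 (refl Nat 0) (vcons (Eq Nat 0 0) 0 (refl Nat 0) (vnil (Eq Nat 0 0)))
the term's type:
  Vec (Eq Nat 0 0) 2
observation: the leftmost-outermost redex is an elimNat iota-redex, and normalization takes 10 steps.


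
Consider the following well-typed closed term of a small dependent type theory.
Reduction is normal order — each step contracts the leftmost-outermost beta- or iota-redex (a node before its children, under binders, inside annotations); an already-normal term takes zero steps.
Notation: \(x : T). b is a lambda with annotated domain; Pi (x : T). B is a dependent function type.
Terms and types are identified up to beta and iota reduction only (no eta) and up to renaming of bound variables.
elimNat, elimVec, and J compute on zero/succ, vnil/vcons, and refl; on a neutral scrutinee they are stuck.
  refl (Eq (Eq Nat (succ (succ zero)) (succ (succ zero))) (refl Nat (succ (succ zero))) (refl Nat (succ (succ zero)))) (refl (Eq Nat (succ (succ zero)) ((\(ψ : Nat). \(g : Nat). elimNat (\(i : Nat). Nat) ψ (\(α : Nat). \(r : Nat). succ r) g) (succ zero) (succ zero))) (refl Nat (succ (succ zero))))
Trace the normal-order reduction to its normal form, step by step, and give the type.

normal-order reduction:
  refl (Eq (Eq Nat (succ (succ zero)) (succ (succ zero))) (refl Nat (succ (succ zero))) (refl Nat (succ (succ zero)))) (refl (Eq Nat (succ (succ zero)) ((\(ψ : Nat). \(g : Nat). elimNat (\(i : Nat). Nat) ψ (\(α : Nat). \(r : Nat). succ r) g) (succ zero) (succ zero))) (refl Nat (succ (succ zero))))
  ~> refl (Eq (Eq Nat (succ (succ zero)) (succ (succ zero))) (refl Nat (succ (succ zero))) (refl Nat (succ (succ zero)))) (refl (Eq Nat (succ (succ zero)) ((\(ψ : Nat). elimNat (\(g : Nat). Nat) (succ zero) (\(i : Nat). \(α : Nat). succ α) ψ) (succ zero))) (refl Nat (succ (succ zero))))
  ~> refl (Eq (Eq Nat (succ (succ zero)) (succ (succ zero))) (refl Nat (succ (succ zero))) (refl Nat (succ (succ zero)))) (refl (Eq Nat (succ (succ zero)) (elimNat (\(ψ : Nat). Nat) (succ zero) (\(g : Nat). \(i : Nat). succ i) (succ zero))) (refl Nat (succ (succ zero))))
  ~> refl (Eq (Eq Nat (succ (succ zero)) (succ (succ zero))) (refl Nat (succ (succ zero))) (refl Nat (succ (succ zero)))) (refl (Eq Nat (succ (succ zero)) ((\(ψ : Nat). \(g : Nat). succ g) zero (elimNat (\(i : Nat). Nat) (succ zero) (\(α : Nat). \(r : Nat). succ r) zero))) (refl Nat (succ (succ zero))))
  ~> refl (Eq (Eq Nat (succ (succ zero)) (succ (succ zero))) (refl Nat (succ (succ zero))) (refl Nat (succ (succ zero)))) (refl (Eq Nat (succ (succ zero)) ((\(ψ : Nat). succ ψ) (elimNat (\(g : Nat). Nat) (succ zero) (\(i : Nat). \(α : Nat). succ α) zero))) (refl Nat (succ (succ zero))))
  ~> refl (Eq (Eq Nat (succ (succ zero)) (succ (succ zero))) (refl Nat (succ (succ zero))) (refl Nat (succ (succ zero)))) (refl (Eq Nat (succ (succ zero)) (succ (elimNat (\(ψ : Nat). Nat) (succ zero) (\(g : Nat). \(i : Nat). succ i) zero))) (refl Nat (succ (succ zero))))
  ~> refl (Eq (Eq Nat (succ (succ zero)) (succ (succ zero))) (refl Nat (succ (succ zero))) (refl Nat (succ (succ zero)))) (refl (Eq Nat (succ (succ zero)) (succ (succ zero))) (refl Nat (succ (succ zero))))
the term's type:
  Eq (Eq (Eq Nat (succ (succ zero)) (succ (succ zero))) (refl Nat (succ (succ zero))) (refl Nat (succ (succ zero)))) (refl (Eq Nat (succ (succ zero)) (succ (succ zero))) (refl Nat (succ (succ zero)))) (refl (Eq Nat (succ (succ zero)) (succ (succ zero))) (refl Nat (succ (succ zero))))


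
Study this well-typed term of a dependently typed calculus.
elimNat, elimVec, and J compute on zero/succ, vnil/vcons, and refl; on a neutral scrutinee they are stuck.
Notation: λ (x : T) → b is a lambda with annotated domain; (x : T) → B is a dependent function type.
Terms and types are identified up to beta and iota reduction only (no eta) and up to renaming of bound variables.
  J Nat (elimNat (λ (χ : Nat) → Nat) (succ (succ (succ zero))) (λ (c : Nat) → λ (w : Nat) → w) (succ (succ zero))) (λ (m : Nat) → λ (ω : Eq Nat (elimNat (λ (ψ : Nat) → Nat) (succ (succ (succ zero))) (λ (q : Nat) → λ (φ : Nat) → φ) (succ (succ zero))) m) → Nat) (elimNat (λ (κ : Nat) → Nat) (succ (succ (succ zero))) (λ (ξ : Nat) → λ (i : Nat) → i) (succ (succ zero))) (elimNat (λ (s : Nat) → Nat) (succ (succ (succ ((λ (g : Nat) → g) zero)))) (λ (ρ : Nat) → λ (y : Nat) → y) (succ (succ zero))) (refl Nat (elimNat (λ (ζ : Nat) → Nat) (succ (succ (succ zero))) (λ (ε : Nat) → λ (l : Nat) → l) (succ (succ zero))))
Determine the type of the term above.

inferred type:
  Nat


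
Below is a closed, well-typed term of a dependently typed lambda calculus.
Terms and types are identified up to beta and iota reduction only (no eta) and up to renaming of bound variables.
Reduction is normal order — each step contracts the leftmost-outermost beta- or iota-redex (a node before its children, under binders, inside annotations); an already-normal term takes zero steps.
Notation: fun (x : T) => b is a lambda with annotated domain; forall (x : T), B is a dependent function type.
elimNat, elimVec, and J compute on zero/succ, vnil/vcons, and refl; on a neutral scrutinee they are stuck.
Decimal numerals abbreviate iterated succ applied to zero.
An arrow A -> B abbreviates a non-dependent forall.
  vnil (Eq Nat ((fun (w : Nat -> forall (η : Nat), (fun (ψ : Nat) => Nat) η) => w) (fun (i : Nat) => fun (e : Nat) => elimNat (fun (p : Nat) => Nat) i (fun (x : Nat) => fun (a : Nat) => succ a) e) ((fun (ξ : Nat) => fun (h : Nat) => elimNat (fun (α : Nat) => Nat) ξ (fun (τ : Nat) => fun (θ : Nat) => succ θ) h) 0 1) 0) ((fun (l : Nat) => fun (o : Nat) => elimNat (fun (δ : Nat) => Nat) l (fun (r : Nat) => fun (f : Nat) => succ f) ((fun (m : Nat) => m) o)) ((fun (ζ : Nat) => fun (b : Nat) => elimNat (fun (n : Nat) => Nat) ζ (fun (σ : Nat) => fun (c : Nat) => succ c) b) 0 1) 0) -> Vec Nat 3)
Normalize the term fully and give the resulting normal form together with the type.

resulting normal form:
  vnil (Eq Nat 1 1 -> Vec Nat 3)
type:
  Vec (Eq Nat 1 1 -> Vec Nat 3) 0
observation: contracting a beta-redex first, the term normalizes in 20 steps.


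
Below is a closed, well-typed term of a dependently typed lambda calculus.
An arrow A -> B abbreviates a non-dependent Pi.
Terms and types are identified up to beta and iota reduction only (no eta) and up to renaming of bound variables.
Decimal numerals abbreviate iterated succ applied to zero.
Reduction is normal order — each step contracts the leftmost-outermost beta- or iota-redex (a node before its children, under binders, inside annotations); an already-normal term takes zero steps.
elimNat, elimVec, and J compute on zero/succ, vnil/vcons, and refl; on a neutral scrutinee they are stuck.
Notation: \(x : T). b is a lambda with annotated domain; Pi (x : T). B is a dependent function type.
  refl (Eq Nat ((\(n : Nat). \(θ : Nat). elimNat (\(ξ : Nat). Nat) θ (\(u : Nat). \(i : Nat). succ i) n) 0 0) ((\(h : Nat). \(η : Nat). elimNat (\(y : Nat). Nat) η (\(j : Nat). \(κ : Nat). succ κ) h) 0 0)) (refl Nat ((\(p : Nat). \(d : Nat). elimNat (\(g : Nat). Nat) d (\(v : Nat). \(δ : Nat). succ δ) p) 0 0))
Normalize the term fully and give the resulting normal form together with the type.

normal form:
  refl (Eq Nat 0 0) (refl Nat 0)
inferred type:
  Eq (Eq Nat 0 0) (refl Nat 0) (refl Nat 0)
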